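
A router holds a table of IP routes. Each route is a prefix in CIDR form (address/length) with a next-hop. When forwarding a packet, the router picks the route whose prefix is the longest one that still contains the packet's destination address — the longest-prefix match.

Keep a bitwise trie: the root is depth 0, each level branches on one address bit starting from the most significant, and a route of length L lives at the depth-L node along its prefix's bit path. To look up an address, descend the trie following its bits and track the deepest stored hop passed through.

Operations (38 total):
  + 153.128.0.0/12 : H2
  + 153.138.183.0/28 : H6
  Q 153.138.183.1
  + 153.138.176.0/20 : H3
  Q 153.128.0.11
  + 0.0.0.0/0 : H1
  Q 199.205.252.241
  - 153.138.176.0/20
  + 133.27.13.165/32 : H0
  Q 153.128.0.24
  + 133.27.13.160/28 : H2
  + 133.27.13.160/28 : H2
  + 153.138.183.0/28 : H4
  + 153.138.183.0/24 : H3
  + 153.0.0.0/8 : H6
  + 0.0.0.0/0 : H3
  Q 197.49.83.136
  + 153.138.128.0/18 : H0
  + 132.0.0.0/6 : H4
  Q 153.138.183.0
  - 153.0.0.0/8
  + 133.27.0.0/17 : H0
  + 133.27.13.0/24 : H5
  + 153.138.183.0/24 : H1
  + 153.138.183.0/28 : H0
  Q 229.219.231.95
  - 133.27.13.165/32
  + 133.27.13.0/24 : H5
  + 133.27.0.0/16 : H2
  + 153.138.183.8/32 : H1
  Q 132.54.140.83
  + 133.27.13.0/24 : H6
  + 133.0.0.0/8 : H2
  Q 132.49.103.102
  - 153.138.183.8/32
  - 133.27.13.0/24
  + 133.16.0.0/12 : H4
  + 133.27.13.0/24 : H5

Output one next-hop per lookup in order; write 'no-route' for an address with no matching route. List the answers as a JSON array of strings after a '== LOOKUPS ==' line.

Process each operation:
  add 153.128.0.0/12 -> H2 at depth 12
  add 153.138.183.0/28 -> H6 at depth 28
  ? 153.138.183.1  path d0:-→d1:-→d2:-→d3:-→d4:-→d5:-→d6:-→d7:-→d8:-→d9:-→d10:-→d11:-→d12:H2→d13:-→d14:-→d15:-→d16:-→d17:-→d18:-→d19:-→d20:-→d21:-→d22:-→d23:-→d24:-→d25:-→d26:-→d27:-→d28:H6  best=H6
  add 153.138.176.0/20 -> H3 at depth 20
  ? 153.128.0.11  path d0:-→d1:-→d2:-→d3:-→d4:-→d5:-→d6:-→d7:-→d8:-→d9:-→d10:-→d11:-→d12:H2  best=H2
  add 0.0.0.0/0 -> H1 at depth 0
  ? 199.205.252.241  path d0:H1→d1:-  best=H1
  - 153.138.176.0/20 clear@20
  add 133.27.13.165/32 -> H0 at depth 32
  ? 153.128.0.24  path d0:H1→d1:-→d2:-→d3:-→d4:-→d5:-→d6:-→d7:-→d8:-→d9:-→d10:-→d11:-→d12:H2  best=H2
  add 133.27.13.160/28 -> H2 at depth 28
  add 133.27.13.160/28 -> H2 at depth 28
  add 153.138.183.0/28 -> H4 at depth 28
  add 153.138.183.0/24 -> H3 at depth 24
  add 153.0.0.0/8 -> H6 at depth 8
  add 0.0.0.0/0 -> H3 at depth 0
  ? 197.49.83.136  path d0:H3→d1:-  best=H3
  add 153.138.128.0/18 -> H0 at depth 18
  add 132.0.0.0/6 -> H4 at depth 6
  ? 153.138.183.0  path d0:H3→d1:-→d2:-→d3:-→d4:-→d5:-→d6:-→d7:-→d8:H6→d9:-→d10:-→d11:-→d12:H2→d13:-→d14:-→d15:-→d16:-→d17:-→d18:H0→d19:-→d20:-→d21:-→d22:-→d23:-→d24:H3→d25:-→d26:-→d27:-→d28:H4  best=H4
  - 153.0.0.0/8 clear@8
  add 133.27.0.0/17 -> H0 at depth 17
  add 133.27.13.0/24 -> H5 at depth 24
  add 153.138.183.0/24 -> H1 at depth 24
  add 153.138.183.0/28 -> H0 at depth 28
  ? 229.219.231.95  path d0:H3→d1:-  best=H3
  - 133.27.13.165/32 clear@32
  add 133.27.13.0/24 -> H5 at depth 24
  add 133.27.0.0/16 -> H2 at depth 16
  add 153.138.183.8/32 -> H1 at depth 32
  ? 132.54.140.83  path d0:H3→d1:-→d2:-→d3:-→d4:-→d5:-→d6:H4→d7:-  best=H4
  add 133.27.13.0/24 -> H6 at depth 24
  add 133.0.0.0/8 -> H2 at depth 8
  ? 132.49.103.102  path d0:H3→d1:-→d2:-→d3:-→d4:-→d5:-→d6:H4→d7:-  best=H4
  - 153.138.183.8/32 clear@32
  - 133.27.13.0/24 clear@24
  add 133.16.0.0/12 -> H4 at depth 12
  add 133.27.13.0/24 -> H5 at depth 24

== LOOKUPS ==
["H6","H2","H1","H2","H3","H4","H3","H4","H4"]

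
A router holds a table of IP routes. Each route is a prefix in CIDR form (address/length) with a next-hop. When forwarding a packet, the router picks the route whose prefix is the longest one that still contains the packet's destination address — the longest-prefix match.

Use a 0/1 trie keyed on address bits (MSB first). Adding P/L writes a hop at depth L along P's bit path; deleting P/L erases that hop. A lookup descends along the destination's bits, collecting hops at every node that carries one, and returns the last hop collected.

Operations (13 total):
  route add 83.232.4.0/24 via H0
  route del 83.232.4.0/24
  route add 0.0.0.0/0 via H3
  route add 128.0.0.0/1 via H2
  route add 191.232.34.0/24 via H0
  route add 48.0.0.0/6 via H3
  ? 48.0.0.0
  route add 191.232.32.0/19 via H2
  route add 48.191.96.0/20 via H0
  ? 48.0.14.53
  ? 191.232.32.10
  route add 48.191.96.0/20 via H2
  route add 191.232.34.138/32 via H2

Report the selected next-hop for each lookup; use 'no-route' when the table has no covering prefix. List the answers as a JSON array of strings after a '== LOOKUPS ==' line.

Apply in order:
  + 83.232.4.0/24 (H0) depth=24
  - 83.232.4.0/24 clear@24
  + 0.0.0.0/0 (H3) depth=0
  + 128.0.0.0/1 (H2) depth=1
  + 191.232.34.0/24 (H0) depth=24
  + 48.0.0.0/6 (H3) depth=6
  lookup 48.0.0.0: bits 001100 walk d0:H3→d1:-→d2:-→d3:-→d4:-→d5:-→d6:H3 -> H3
  + 191.232.32.0/19 (H2) depth=19
  + 48.191.96.0/20 (H0) depth=20
  lookup 48.0.14.53: bits 00110000 walk d0:H3→d1:-→d2:-→d3:-→d4:-→d5:-→d6:H3→d7:-→d8:- -> H3
  lookup 191.232.32.10: bits 1011111111101000001000 walk d0:H3→d1:H2→d2:-→d3:-→d4:-→d5:-→d6:-→d7:-→d8:-→d9:-→d10:-→d11:-→d12:-→d13:-→d14:-→d15:-→d16:-→d17:-→d18:-→d19:H2→d20:-→d21:-→d22:- -> H2
  + 48.191.96.0/20 (H2) depth=20
  + 191.232.34.138/32 (H2) depth=32

== LOOKUPS ==
["H3","H3","H2"]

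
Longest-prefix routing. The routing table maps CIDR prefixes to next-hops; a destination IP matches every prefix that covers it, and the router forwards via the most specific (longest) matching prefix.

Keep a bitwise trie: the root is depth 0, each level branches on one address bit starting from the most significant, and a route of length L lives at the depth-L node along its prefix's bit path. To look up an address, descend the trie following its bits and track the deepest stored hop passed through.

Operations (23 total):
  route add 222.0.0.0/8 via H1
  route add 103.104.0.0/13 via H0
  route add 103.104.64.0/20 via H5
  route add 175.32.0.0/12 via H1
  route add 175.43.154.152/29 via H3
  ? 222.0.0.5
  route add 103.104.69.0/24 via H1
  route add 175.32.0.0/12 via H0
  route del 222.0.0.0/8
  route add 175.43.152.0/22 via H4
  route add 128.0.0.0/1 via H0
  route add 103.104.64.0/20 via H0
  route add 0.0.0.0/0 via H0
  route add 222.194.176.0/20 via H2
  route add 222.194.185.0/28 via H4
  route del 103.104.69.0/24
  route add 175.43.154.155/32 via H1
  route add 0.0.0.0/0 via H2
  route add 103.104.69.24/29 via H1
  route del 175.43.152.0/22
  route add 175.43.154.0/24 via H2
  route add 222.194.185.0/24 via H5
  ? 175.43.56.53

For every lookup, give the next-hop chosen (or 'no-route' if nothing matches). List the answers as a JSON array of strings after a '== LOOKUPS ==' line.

Trace:
  + 222.0.0.0/8 (H1) depth=8
  + 103.104.0.0/13 (H0) depth=13
  + 103.104.64.0/20 (H5) depth=20
  + 175.32.0.0/12 (H1) depth=12
  + 175.43.154.152/29 (H3) depth=29
  ? 222.0.0.5  path d0:-→d1:-→d2:-→d3:-→d4:-→d5:-→d6:-→d7:-→d8:H1  best=H1
  + 103.104.69.0/24 (H1) depth=24
  + 175.32.0.0/12 (H0) depth=12
  del 222.0.0.0/8 (clear depth 8)
  + 175.43.152.0/22 (H4) depth=22
  + 128.0.0.0/1 (H0) depth=1
  + 103.104.64.0/20 (H0) depth=20
  + 0.0.0.0/0 (H0) depth=0
  + 222.194.176.0/20 (H2) depth=20
  + 222.194.185.0/28 (H4) depth=28
  del 103.104.69.0/24 (clear depth 24)
  + 175.43.154.155/32 (H1) depth=32
  + 0.0.0.0/0 (H2) depth=0
  + 103.104.69.24/29 (H1) depth=29
  del 175.43.152.0/22 (clear depth 22)
  + 175.43.154.0/24 (H2) depth=24
  + 222.194.185.0/24 (H5) depth=24
  ? 175.43.56.53  path d0:H2→d1:H0→d2:-→d3:-→d4:-→d5:-→d6:-→d7:-→d8:-→d9:-→d10:-→d11:-→d12:H0→d13:-→d14:-→d15:-→d16:-  best=H0

== LOOKUPS ==
["H1","H0"]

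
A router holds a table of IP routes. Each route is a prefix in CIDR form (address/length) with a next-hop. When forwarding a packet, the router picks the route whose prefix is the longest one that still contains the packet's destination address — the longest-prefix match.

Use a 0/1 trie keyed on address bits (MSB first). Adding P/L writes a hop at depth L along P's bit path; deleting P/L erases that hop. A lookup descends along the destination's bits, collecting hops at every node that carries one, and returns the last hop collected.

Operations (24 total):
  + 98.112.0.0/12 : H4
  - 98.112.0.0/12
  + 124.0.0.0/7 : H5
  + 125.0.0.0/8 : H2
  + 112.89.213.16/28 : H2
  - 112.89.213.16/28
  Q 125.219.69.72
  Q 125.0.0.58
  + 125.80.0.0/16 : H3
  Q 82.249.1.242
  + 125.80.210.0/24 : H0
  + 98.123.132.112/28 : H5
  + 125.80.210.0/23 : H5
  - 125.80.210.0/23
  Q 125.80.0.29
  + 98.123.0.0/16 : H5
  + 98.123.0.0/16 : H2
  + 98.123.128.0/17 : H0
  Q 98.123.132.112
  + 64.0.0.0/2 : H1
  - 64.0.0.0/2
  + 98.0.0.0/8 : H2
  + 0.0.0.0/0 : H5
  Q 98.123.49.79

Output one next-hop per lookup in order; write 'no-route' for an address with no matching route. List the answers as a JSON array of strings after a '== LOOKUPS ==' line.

Apply in order:
  add 98.112.0.0/12 -> H4 at depth 12
  del 98.112.0.0/12 (clear depth 12)
  add 124.0.0.0/7 -> H5 at depth 7
  add 125.0.0.0/8 -> H2 at depth 8
  add 112.89.213.16/28 -> H2 at depth 28
  del 112.89.213.16/28 (clear depth 28)
  lookup 125.219.69.72: bits 01111101 walk d0:-→d1:-→d2:-→d3:-→d4:-→d5:-→d6:-→d7:H5→d8:H2 -> H2
  lookup 125.0.0.58: bits 01111101 walk d0:-→d1:-→d2:-→d3:-→d4:-→d5:-→d6:-→d7:H5→d8:H2 -> H2
  add 125.80.0.0/16 -> H3 at depth 16
  lookup 82.249.1.242: bits 01 walk d0:-→d1:-→d2:- -> no-route
  add 125.80.210.0/24 -> H0 at depth 24
  add 98.123.132.112/28 -> H5 at depth 28
  add 125.80.210.0/23 -> H5 at depth 23
  del 125.80.210.0/23 (clear depth 23)
  lookup 125.80.0.29: bits 0111110101010000 walk d0:-→d1:-→d2:-→d3:-→d4:-→d5:-→d6:-→d7:H5→d8:H2→d9:-→d10:-→d11:-→d12:-→d13:-→d14:-→d15:-→d16:H3 -> H3
  add 98.123.0.0/16 -> H5 at depth 16
  add 98.123.0.0/16 -> H2 at depth 16
  add 98.123.128.0/17 -> H0 at depth 17
  lookup 98.123.132.112: bits 0110001001111011100001000111 walk d0:-→d1:-→d2:-→d3:-→d4:-→d5:-→d6:-→d7:-→d8:-→d9:-→d10:-→d11:-→d12:-→d13:-→d14:-→d15:-→d16:H2→d17:H0→d18:-→d19:-→d20:-→d21:-→d22:-→d23:-→d24:-→d25:-→d26:-→d27:-→d28:H5 -> H5
  add 64.0.0.0/2 -> H1 at depth 2
  del 64.0.0.0/2 (clear depth 2)
  add 98.0.0.0/8 -> H2 at depth 8
  add 0.0.0.0/0 -> H5 at depth 0
  lookup 98.123.49.79: bits 0110001001111011 walk d0:H5→d1:-→d2:-→d3:-→d4:-→d5:-→d6:-→d7:-→d8:H2→d9:-→d10:-→d11:-→d12:-→d13:-→d14:-→d15:-→d16:H2 -> H2

== LOOKUPS ==
["H2","H2","no-route","H3","H5","H2"]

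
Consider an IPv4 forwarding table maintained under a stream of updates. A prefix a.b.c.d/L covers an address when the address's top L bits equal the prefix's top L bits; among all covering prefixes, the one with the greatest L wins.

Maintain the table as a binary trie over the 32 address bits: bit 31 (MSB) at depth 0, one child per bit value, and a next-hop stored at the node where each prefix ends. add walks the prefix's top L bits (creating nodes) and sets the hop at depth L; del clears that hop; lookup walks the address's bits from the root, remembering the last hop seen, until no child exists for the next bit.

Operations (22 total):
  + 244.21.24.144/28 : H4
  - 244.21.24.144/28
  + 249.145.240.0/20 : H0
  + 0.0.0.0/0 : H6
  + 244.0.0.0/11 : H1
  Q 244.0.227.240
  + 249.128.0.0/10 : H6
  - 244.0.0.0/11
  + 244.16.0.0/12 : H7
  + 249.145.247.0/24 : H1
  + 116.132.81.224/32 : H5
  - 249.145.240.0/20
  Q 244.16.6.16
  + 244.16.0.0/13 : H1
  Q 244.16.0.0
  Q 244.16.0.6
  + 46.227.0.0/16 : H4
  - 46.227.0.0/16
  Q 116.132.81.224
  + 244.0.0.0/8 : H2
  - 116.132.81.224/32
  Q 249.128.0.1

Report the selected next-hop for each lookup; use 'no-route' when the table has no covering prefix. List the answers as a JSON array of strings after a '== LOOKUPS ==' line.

Apply in order:
  add 244.21.24.144/28 -> H4 at depth 28
  del 244.21.24.144/28 (clear depth 28)
  add 249.145.240.0/20 -> H0 at depth 20
  add 0.0.0.0/0 -> H6 at depth 0
  add 244.0.0.0/11 -> H1 at depth 11
  lookup 244.0.227.240: bits 11110100000 walk d0:H6→d1:-→d2:-→d3:-→d4:-→d5:-→d6:-→d7:-→d8:-→d9:-→d10:-→d11:H1 -> H1
  add 249.128.0.0/10 -> H6 at depth 10
  del 244.0.0.0/11 (clear depth 11)
  add 244.16.0.0/12 -> H7 at depth 12
  add 249.145.247.0/24 -> H1 at depth 24
  add 116.132.81.224/32 -> H5 at depth 32
  del 249.145.240.0/20 (clear depth 20)
  lookup 244.16.6.16: bits 1111010000010 walk d0:H6→d1:-→d2:-→d3:-→d4:-→d5:-→d6:-→d7:-→d8:-→d9:-→d10:-→d11:-→d12:H7→d13:- -> H7
  add 244.16.0.0/13 -> H1 at depth 13
  lookup 244.16.0.0: bits 1111010000010 walk d0:H6→d1:-→d2:-→d3:-→d4:-→d5:-→d6:-→d7:-→d8:-→d9:-→d10:-→d11:-→d12:H7→d13:H1 -> H1
  lookup 244.16.0.6: bits 1111010000010 walk d0:H6→d1:-→d2:-→d3:-→d4:-→d5:-→d6:-→d7:-→d8:-→d9:-→d10:-→d11:-→d12:H7→d13:H1 -> H1
  add 46.227.0.0/16 -> H4 at depth 16
  del 46.227.0.0/16 (clear depth 16)
  lookup 116.132.81.224: bits 01110100100001000101000111100000 walk d0:H6→d1:-→d2:-→d3:-→d4:-→d5:-→d6:-→d7:-→d8:-→d9:-→d10:-→d11:-→d12:-→d13:-→d14:-→d15:-→d16:-→d17:-→d18:-→d19:-→d20:-→d21:-→d22:-→d23:-→d24:-→d25:-→d26:-→d27:-→d28:-→d29:-→d30:-→d31:-→d32:H5 -> H5
  add 244.0.0.0/8 -> H2 at depth 8
  del 116.132.81.224/32 (clear depth 32)
  lookup 249.128.0.1: bits 11111001100 walk d0:H6→d1:-→d2:-→d3:-→d4:-→d5:-→d6:-→d7:-→d8:-→d9:-→d10:H6→d11:- -> H6

== LOOKUPS ==
["H1","H7","H1","H1","H5","H6"]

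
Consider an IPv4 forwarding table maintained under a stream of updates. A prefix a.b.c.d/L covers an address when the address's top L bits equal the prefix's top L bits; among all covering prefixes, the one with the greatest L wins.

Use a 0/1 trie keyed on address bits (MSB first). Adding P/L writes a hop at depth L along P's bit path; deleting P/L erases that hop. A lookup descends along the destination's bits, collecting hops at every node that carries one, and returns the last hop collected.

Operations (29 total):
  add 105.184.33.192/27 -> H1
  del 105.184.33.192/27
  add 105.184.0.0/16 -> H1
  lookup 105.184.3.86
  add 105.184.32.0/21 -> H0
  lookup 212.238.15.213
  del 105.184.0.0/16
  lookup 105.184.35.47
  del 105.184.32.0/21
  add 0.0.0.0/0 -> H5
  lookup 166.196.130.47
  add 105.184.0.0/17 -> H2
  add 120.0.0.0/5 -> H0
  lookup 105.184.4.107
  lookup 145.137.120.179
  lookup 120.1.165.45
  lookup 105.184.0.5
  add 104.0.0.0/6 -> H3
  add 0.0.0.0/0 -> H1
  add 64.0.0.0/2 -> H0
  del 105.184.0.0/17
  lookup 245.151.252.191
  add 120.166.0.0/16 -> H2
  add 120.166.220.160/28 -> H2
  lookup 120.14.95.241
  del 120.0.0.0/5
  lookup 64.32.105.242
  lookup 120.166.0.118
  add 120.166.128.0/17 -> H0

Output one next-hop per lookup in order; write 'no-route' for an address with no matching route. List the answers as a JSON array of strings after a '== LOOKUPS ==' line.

Process each operation:
  + 105.184.33.192/27 (H1) depth=27
  - 105.184.33.192/27 clear@27
  + 105.184.0.0/16 (H1) depth=16
  lookup 105.184.3.86: bits 011010011011100000 walk d0:-→d1:-→d2:-→d3:-→d4:-→d5:-→d6:-→d7:-→d8:-→d9:-→d10:-→d11:-→d12:-→d13:-→d14:-→d15:-→d16:H1→d17:-→d18:- -> H1
  + 105.184.32.0/21 (H0) depth=21
  lookup 212.238.15.213: bits ε walk d0:- -> no-route
  - 105.184.0.0/16 clear@16
  lookup 105.184.35.47: bits 0110100110111000001000 walk d0:-→d1:-→d2:-→d3:-→d4:-→d5:-→d6:-→d7:-→d8:-→d9:-→d10:-→d11:-→d12:-→d13:-→d14:-→d15:-→d16:-→d17:-→d18:-→d19:-→d20:-→d21:H0→d22:- -> H0
  - 105.184.32.0/21 clear@21
  + 0.0.0.0/0 (H5) depth=0
  lookup 166.196.130.47: bits ε walk d0:H5 -> H5
  + 105.184.0.0/17 (H2) depth=17
  + 120.0.0.0/5 (H0) depth=5
  lookup 105.184.4.107: bits 011010011011100000 walk d0:H5→d1:-→d2:-→d3:-→d4:-→d5:-→d6:-→d7:-→d8:-→d9:-→d10:-→d11:-→d12:-→d13:-→d14:-→d15:-→d16:-→d17:H2→d18:- -> H2
  lookup 145.137.120.179: bits ε walk d0:H5 -> H5
  lookup 120.1.165.45: bits 01111 walk d0:H5→d1:-→d2:-→d3:-→d4:-→d5:H0 -> H0
  lookup 105.184.0.5: bits 011010011011100000 walk d0:H5→d1:-→d2:-→d3:-→d4:-→d5:-→d6:-→d7:-→d8:-→d9:-→d10:-→d11:-→d12:-→d13:-→d14:-→d15:-→d16:-→d17:H2→d18:- -> H2
  + 104.0.0.0/6 (H3) depth=6
  + 0.0.0.0/0 (H1) depth=0
  + 64.0.0.0/2 (H0) depth=2
  - 105.184.0.0/17 clear@17
  lookup 245.151.252.191: bits ε walk d0:H1 -> H1
  + 120.166.0.0/16 (H2) depth=16
  + 120.166.220.160/28 (H2) depth=28
  lookup 120.14.95.241: bits 01111000 walk d0:H1→d1:-→d2:H0→d3:-→d4:-→d5:H0→d6:-→d7:-→d8:- -> H0
  - 120.0.0.0/5 clear@5
  lookup 64.32.105.242: bits 01 walk d0:H1→d1:-→d2:H0 -> H0
  lookup 120.166.0.118: bits 0111100010100110 walk d0:H1→d1:-→d2:H0→d3:-→d4:-→d5:-→d6:-→d7:-→d8:-→d9:-→d10:-→d11:-→d12:-→d13:-→d14:-→d15:-→d16:H2 -> H2
  + 120.166.128.0/17 (H0) depth=17

== LOOKUPS ==
["H1","no-route","H0","H5","H2","H5","H0","H2","H1","H0","H0","H2"]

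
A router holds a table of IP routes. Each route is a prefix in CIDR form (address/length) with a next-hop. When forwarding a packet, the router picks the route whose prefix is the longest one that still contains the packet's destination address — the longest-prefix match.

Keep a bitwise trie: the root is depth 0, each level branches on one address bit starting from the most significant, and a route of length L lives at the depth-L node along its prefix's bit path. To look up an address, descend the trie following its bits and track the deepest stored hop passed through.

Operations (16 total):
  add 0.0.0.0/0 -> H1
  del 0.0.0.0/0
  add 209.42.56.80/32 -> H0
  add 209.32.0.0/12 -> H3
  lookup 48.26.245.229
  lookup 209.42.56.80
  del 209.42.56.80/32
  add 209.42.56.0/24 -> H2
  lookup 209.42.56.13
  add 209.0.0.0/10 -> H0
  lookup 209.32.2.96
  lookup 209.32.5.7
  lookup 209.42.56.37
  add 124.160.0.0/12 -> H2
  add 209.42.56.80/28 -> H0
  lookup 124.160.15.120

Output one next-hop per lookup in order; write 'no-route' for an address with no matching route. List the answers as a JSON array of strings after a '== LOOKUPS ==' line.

Trace:
  + 0.0.0.0/0 (H1) depth=0
  del 0.0.0.0/0 (clear depth 0)
  + 209.42.56.80/32 (H0) depth=32
  + 209.32.0.0/12 (H3) depth=12
  ? 48.26.245.229  path d0:-  best=no-route
  ? 209.42.56.80  path d0:-→d1:-→d2:-→d3:-→d4:-→d5:-→d6:-→d7:-→d8:-→d9:-→d10:-→d11:-→d12:H3→d13:-→d14:-→d15:-→d16:-→d17:-→d18:-→d19:-→d20:-→d21:-→d22:-→d23:-→d24:-→d25:-→d26:-→d27:-→d28:-→d29:-→d30:-→d31:-→d32:H0  best=H0
  del 209.42.56.80/32 (clear depth 32)
  + 209.42.56.0/24 (H2) depth=24
  ? 209.42.56.13  path d0:-→d1:-→d2:-→d3:-→d4:-→d5:-→d6:-→d7:-→d8:-→d9:-→d10:-→d11:-→d12:H3→d13:-→d14:-→d15:-→d16:-→d17:-→d18:-→d19:-→d20:-→d21:-→d22:-→d23:-→d24:H2→d25:-  best=H2
  + 209.0.0.0/10 (H0) depth=10
  ? 209.32.2.96  path d0:-→d1:-→d2:-→d3:-→d4:-→d5:-→d6:-→d7:-→d8:-→d9:-→d10:H0→d11:-→d12:H3  best=H3
  ? 209.32.5.7  path d0:-→d1:-→d2:-→d3:-→d4:-→d5:-→d6:-→d7:-→d8:-→d9:-→d10:H0→d11:-→d12:H3  best=H3
  ? 209.42.56.37  path d0:-→d1:-→d2:-→d3:-→d4:-→d5:-→d6:-→d7:-→d8:-→d9:-→d10:H0→d11:-→d12:H3→d13:-→d14:-→d15:-→d16:-→d17:-→d18:-→d19:-→d20:-→d21:-→d22:-→d23:-→d24:H2→d25:-  best=H2
  + 124.160.0.0/12 (H2) depth=12
  + 209.42.56.80/28 (H0) depth=28
  ? 124.160.15.120  path d0:-→d1:-→d2:-→d3:-→d4:-→d5:-→d6:-→d7:-→d8:-→d9:-→d10:-→d11:-→d12:H2  best=H2

== LOOKUPS ==
["no-route","H0","H2","H3","H3","H2","H2"]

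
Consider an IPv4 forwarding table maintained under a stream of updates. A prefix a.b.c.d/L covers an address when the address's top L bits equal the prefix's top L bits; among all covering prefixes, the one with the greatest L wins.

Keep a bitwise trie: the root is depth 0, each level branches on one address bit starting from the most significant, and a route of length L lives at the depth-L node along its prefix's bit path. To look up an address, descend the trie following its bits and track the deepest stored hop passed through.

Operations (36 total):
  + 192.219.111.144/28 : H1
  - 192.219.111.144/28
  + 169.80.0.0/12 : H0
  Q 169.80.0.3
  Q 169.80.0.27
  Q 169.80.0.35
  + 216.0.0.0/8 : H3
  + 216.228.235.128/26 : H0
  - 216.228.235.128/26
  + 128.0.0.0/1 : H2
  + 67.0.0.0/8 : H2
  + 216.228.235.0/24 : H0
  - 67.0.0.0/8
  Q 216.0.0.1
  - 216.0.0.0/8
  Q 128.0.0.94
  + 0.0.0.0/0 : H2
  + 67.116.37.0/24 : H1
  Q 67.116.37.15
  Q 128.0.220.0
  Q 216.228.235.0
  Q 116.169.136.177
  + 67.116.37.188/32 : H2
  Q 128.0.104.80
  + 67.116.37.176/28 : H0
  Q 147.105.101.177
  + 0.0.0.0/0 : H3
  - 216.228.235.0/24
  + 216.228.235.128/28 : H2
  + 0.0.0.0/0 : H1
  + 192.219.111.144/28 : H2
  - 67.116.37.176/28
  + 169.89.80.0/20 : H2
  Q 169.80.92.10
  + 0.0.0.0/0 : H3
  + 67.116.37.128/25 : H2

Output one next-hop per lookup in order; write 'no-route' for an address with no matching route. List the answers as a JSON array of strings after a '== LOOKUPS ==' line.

Trace:
  add 192.219.111.144/28 -> H1 at depth 28
  - 192.219.111.144/28 clear@28
  add 169.80.0.0/12 -> H0 at depth 12
  lookup 169.80.0.3: bits 101010010101 walk d0:-→d1:-→d2:-→d3:-→d4:-→d5:-→d6:-→d7:-→d8:-→d9:-→d10:-→d11:-→d12:H0 -> H0
  lookup 169.80.0.27: bits 101010010101 walk d0:-→d1:-→d2:-→d3:-→d4:-→d5:-→d6:-→d7:-→d8:-→d9:-→d10:-→d11:-→d12:H0 -> H0
  lookup 169.80.0.35: bits 101010010101 walk d0:-→d1:-→d2:-→d3:-→d4:-→d5:-→d6:-→d7:-→d8:-→d9:-→d10:-→d11:-→d12:H0 -> H0
  add 216.0.0.0/8 -> H3 at depth 8
  add 216.228.235.128/26 -> H0 at depth 26
  - 216.228.235.128/26 clear@26
  add 128.0.0.0/1 -> H2 at depth 1
  add 67.0.0.0/8 -> H2 at depth 8
  add 216.228.235.0/24 -> H0 at depth 24
  - 67.0.0.0/8 clear@8
  lookup 216.0.0.1: bits 11011000 walk d0:-→d1:H2→d2:-→d3:-→d4:-→d5:-→d6:-→d7:-→d8:H3 -> H3
  - 216.0.0.0/8 clear@8
  lookup 128.0.0.94: bits 10 walk d0:-→d1:H2→d2:- -> H2
  add 0.0.0.0/0 -> H2 at depth 0
  add 67.116.37.0/24 -> H1 at depth 24
  lookup 67.116.37.15: bits 010000110111010000100101 walk d0:H2→d1:-→d2:-→d3:-→d4:-→d5:-→d6:-→d7:-→d8:-→d9:-→d10:-→d11:-→d12:-→d13:-→d14:-→d15:-→d16:-→d17:-→d18:-→d19:-→d20:-→d21:-→d22:-→d23:-→d24:H1 -> H1
  lookup 128.0.220.0: bits 10 walk d0:H2→d1:H2→d2:- -> H2
  lookup 216.228.235.0: bits 110110001110010011101011 walk d0:H2→d1:H2→d2:-→d3:-→d4:-→d5:-→d6:-→d7:-→d8:-→d9:-→d10:-→d11:-→d12:-→d13:-→d14:-→d15:-→d16:-→d17:-→d18:-→d19:-→d20:-→d21:-→d22:-→d23:-→d24:H0 -> H0
  lookup 116.169.136.177: bits 01 walk d0:H2→d1:-→d2:- -> H2
  add 67.116.37.188/32 -> H2 at depth 32
  lookup 128.0.104.80: bits 10 walk d0:H2→d1:H2→d2:- -> H2
  add 67.116.37.176/28 -> H0 at depth 28
  lookup 147.105.101.177: bits 10 walk d0:H2→d1:H2→d2:- -> H2
  add 0.0.0.0/0 -> H3 at depth 0
  - 216.228.235.0/24 clear@24
  add 216.228.235.128/28 -> H2 at depth 28
  add 0.0.0.0/0 -> H1 at depth 0
  add 192.219.111.144/28 -> H2 at depth 28
  - 67.116.37.176/28 clear@28
  add 169.89.80.0/20 -> H2 at depth 20
  lookup 169.80.92.10: bits 101010010101 walk d0:H1→d1:H2→d2:-→d3:-→d4:-→d5:-→d6:-→d7:-→d8:-→d9:-→d10:-→d11:-→d12:H0 -> H0
  add 0.0.0.0/0 -> H3 at depth 0
  add 67.116.37.128/25 -> H2 at depth 25

== LOOKUPS ==
["H0","H0","H0","H3","H2","H1","H2","H0","H2","H2","H2","H0"]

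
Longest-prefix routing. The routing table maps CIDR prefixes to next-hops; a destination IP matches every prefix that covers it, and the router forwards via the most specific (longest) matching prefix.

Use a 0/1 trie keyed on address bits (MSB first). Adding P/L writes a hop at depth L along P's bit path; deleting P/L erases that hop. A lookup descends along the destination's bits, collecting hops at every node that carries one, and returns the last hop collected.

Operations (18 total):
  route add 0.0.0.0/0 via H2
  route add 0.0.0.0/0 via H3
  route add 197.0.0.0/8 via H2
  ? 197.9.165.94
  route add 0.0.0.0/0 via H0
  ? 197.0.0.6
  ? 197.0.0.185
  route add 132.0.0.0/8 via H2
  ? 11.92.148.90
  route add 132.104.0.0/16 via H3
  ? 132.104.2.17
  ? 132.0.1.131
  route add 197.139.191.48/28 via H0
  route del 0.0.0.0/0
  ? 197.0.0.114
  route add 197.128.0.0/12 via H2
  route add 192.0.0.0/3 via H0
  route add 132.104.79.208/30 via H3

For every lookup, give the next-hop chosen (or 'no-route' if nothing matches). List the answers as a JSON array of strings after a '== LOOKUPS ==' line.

Trace:
  + 0.0.0.0/0 (H2) depth=0
  + 0.0.0.0/0 (H3) depth=0
  + 197.0.0.0/8 (H2) depth=8
  lookup 197.9.165.94: bits 11000101 walk d0:H3→d1:-→d2:-→d3:-→d4:-→d5:-→d6:-→d7:-→d8:H2 -> H2
  + 0.0.0.0/0 (H0) depth=0
  lookup 197.0.0.6: bits 11000101 walk d0:H0→d1:-→d2:-→d3:-→d4:-→d5:-→d6:-→d7:-→d8:H2 -> H2
  lookup 197.0.0.185: bits 11000101 walk d0:H0→d1:-→d2:-→d3:-→d4:-→d5:-→d6:-→d7:-→d8:H2 -> H2
  + 132.0.0.0/8 (H2) depth=8
  lookup 11.92.148.90: bits ε walk d0:H0 -> H0
  + 132.104.0.0/16 (H3) depth=16
  lookup 132.104.2.17: bits 1000010001101000 walk d0:H0→d1:-→d2:-→d3:-→d4:-→d5:-→d6:-→d7:-→d8:H2→d9:-→d10:-→d11:-→d12:-→d13:-→d14:-→d15:-→d16:H3 -> H3
  lookup 132.0.1.131: bits 100001000 walk d0:H0→d1:-→d2:-→d3:-→d4:-→d5:-→d6:-→d7:-→d8:H2→d9:- -> H2
  + 197.139.191.48/28 (H0) depth=28
  - 0.0.0.0/0 clear@0
  lookup 197.0.0.114: bits 11000101 walk d0:-→d1:-→d2:-→d3:-→d4:-→d5:-→d6:-→d7:-→d8:H2 -> H2
  + 197.128.0.0/12 (H2) depth=12
  + 192.0.0.0/3 (H0) depth=3
  + 132.104.79.208/30 (H3) depth=30

== LOOKUPS ==
["H2","H2","H2","H0","H3","H2","H2"]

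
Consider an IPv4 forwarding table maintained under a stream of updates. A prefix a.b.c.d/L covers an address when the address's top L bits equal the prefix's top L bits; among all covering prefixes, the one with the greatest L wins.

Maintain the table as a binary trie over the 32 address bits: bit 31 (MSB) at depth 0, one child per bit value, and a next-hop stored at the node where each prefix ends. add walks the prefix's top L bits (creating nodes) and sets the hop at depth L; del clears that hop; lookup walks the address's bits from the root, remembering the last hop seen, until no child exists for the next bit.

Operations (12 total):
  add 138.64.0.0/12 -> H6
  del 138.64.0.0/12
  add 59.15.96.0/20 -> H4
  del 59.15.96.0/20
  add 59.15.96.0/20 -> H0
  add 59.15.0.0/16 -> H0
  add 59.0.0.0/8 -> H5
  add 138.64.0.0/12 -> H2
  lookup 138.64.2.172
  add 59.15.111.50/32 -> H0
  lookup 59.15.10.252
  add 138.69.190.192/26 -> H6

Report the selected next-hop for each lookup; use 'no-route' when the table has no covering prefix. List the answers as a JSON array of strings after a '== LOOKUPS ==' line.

Trace:
  add 138.64.0.0/12 -> H6 at depth 12
  del 138.64.0.0/12 (clear depth 12)
  add 59.15.96.0/20 -> H4 at depth 20
  del 59.15.96.0/20 (clear depth 20)
  add 59.15.96.0/20 -> H0 at depth 20
  add 59.15.0.0/16 -> H0 at depth 16
  add 59.0.0.0/8 -> H5 at depth 8
  add 138.64.0.0/12 -> H2 at depth 12
  ? 138.64.2.172  path d0:-→d1:-→d2:-→d3:-→d4:-→d5:-→d6:-→d7:-→d8:-→d9:-→d10:-→d11:-→d12:H2  best=H2
  add 59.15.111.50/32 -> H0 at depth 32
  ? 59.15.10.252  path d0:-→d1:-→d2:-→d3:-→d4:-→d5:-→d6:-→d7:-→d8:H5→d9:-→d10:-→d11:-→d12:-→d13:-→d14:-→d15:-→d16:H0→d17:-  best=H0
  add 138.69.190.192/26 -> H6 at depth 26

== LOOKUPS ==
["H2","H0"]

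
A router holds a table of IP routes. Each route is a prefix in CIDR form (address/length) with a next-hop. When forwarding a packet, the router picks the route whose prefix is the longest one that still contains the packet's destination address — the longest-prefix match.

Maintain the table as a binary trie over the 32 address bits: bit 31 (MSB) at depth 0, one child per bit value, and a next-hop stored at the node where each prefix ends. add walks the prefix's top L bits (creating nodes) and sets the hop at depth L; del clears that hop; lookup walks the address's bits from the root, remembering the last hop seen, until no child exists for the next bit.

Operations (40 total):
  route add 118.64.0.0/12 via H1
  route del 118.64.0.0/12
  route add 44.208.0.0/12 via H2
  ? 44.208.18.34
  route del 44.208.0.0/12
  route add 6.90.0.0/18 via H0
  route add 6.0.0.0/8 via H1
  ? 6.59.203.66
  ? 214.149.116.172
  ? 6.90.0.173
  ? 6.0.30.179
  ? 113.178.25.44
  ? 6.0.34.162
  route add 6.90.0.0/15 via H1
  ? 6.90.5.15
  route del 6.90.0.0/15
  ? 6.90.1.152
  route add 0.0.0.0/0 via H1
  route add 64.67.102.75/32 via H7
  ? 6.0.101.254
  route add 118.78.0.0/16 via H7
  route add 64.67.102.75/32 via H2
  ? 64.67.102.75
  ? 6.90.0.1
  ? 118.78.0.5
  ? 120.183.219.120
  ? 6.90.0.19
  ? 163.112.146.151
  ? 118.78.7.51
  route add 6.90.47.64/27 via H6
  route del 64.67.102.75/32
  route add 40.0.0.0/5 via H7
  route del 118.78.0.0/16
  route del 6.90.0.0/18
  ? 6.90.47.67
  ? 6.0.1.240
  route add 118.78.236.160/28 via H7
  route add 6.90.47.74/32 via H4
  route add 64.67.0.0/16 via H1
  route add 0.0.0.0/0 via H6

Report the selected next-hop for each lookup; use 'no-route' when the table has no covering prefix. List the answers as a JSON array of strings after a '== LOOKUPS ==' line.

Process each operation:
  + 118.64.0.0/12 (H1) depth=12
  - 118.64.0.0/12 clear@12
  + 44.208.0.0/12 (H2) depth=12
  ? 44.208.18.34  path d0:-→d1:-→d2:-→d3:-→d4:-→d5:-→d6:-→d7:-→d8:-→d9:-→d10:-→d11:-→d12:H2  best=H2
  - 44.208.0.0/12 clear@12
  + 6.90.0.0/18 (H0) depth=18
  + 6.0.0.0/8 (H1) depth=8
  ? 6.59.203.66  path d0:-→d1:-→d2:-→d3:-→d4:-→d5:-→d6:-→d7:-→d8:H1→d9:-  best=H1
  ? 214.149.116.172  path d0:-  best=no-route
  ? 6.90.0.173  path d0:-→d1:-→d2:-→d3:-→d4:-→d5:-→d6:-→d7:-→d8:H1→d9:-→d10:-→d11:-→d12:-→d13:-→d14:-→d15:-→d16:-→d17:-→d18:H0  best=H0
  ? 6.0.30.179  path d0:-→d1:-→d2:-→d3:-→d4:-→d5:-→d6:-→d7:-→d8:H1→d9:-  best=H1
  ? 113.178.25.44  path d0:-→d1:-→d2:-→d3:-→d4:-→d5:-  best=no-route
  ? 6.0.34.162  path d0:-→d1:-→d2:-→d3:-→d4:-→d5:-→d6:-→d7:-→d8:H1→d9:-  best=H1
  + 6.90.0.0/15 (H1) depth=15
  ? 6.90.5.15  path d0:-→d1:-→d2:-→d3:-→d4:-→d5:-→d6:-→d7:-→d8:H1→d9:-→d10:-→d11:-→d12:-→d13:-→d14:-→d15:H1→d16:-→d17:-→d18:H0  best=H0
  - 6.90.0.0/15 clear@15
  ? 6.90.1.152  path d0:-→d1:-→d2:-→d3:-→d4:-→d5:-→d6:-→d7:-→d8:H1→d9:-→d10:-→d11:-→d12:-→d13:-→d14:-→d15:-→d16:-→d17:-→d18:H0  best=H0
  + 0.0.0.0/0 (H1) depth=0
  + 64.67.102.75/32 (H7) depth=32
  ? 6.0.101.254  path d0:H1→d1:-→d2:-→d3:-→d4:-→d5:-→d6:-→d7:-→d8:H1→d9:-  best=H1
  + 118.78.0.0/16 (H7) depth=16
  + 64.67.102.75/32 (H2) depth=32
  ? 64.67.102.75  path d0:H1→d1:-→d2:-→d3:-→d4:-→d5:-→d6:-→d7:-→d8:-→d9:-→d10:-→d11:-→d12:-→d13:-→d14:-→d15:-→d16:-→d17:-→d18:-→d19:-→d20:-→d21:-→d22:-→d23:-→d24:-→d25:-→d26:-→d27:-→d28:-→d29:-→d30:-→d31:-→d32:H2  best=H2
  ? 6.90.0.1  path d0:H1→d1:-→d2:-→d3:-→d4:-→d5:-→d6:-→d7:-→d8:H1→d9:-→d10:-→d11:-→d12:-→d13:-→d14:-→d15:-→d16:-→d17:-→d18:H0  best=H0
  ? 118.78.0.5  path d0:H1→d1:-→d2:-→d3:-→d4:-→d5:-→d6:-→d7:-→d8:-→d9:-→d10:-→d11:-→d12:-→d13:-→d14:-→d15:-→d16:H7  best=H7
  ? 120.183.219.120  path d0:H1→d1:-→d2:-→d3:-→d4:-  best=H1
  ? 6.90.0.19  path d0:H1→d1:-→d2:-→d3:-→d4:-→d5:-→d6:-→d7:-→d8:H1→d9:-→d10:-→d11:-→d12:-→d13:-→d14:-→d15:-→d16:-→d17:-→d18:H0  best=H0
  ? 163.112.146.151  path d0:H1  best=H1
  ? 118.78.7.51  path d0:H1→d1:-→d2:-→d3:-→d4:-→d5:-→d6:-→d7:-→d8:-→d9:-→d10:-→d11:-→d12:-→d13:-→d14:-→d15:-→d16:H7  best=H7
  + 6.90.47.64/27 (H6) depth=27
  - 64.67.102.75/32 clear@32
  + 40.0.0.0/5 (H7) depth=5
  - 118.78.0.0/16 clear@16
  - 6.90.0.0/18 clear@18
  ? 6.90.47.67  path d0:H1→d1:-→d2:-→d3:-→d4:-→d5:-→d6:-→d7:-→d8:H1→d9:-→d10:-→d11:-→d12:-→d13:-→d14:-→d15:-→d16:-→d17:-→d18:-→d19:-→d20:-→d21:-→d22:-→d23:-→d24:-→d25:-→d26:-→d27:H6  best=H6
  ? 6.0.1.240  path d0:H1→d1:-→d2:-→d3:-→d4:-→d5:-→d6:-→d7:-→d8:H1→d9:-  best=H1
  + 118.78.236.160/28 (H7) depth=28
  + 6.90.47.74/32 (H4) depth=32
  + 64.67.0.0/16 (H1) depth=16
  + 0.0.0.0/0 (H6) depth=0

== LOOKUPS ==
["H2","H1","no-route","H0","H1","no-route","H1","H0","H0","H1","H2","H0","H7","H1","H0","H1","H7","H6","H1"]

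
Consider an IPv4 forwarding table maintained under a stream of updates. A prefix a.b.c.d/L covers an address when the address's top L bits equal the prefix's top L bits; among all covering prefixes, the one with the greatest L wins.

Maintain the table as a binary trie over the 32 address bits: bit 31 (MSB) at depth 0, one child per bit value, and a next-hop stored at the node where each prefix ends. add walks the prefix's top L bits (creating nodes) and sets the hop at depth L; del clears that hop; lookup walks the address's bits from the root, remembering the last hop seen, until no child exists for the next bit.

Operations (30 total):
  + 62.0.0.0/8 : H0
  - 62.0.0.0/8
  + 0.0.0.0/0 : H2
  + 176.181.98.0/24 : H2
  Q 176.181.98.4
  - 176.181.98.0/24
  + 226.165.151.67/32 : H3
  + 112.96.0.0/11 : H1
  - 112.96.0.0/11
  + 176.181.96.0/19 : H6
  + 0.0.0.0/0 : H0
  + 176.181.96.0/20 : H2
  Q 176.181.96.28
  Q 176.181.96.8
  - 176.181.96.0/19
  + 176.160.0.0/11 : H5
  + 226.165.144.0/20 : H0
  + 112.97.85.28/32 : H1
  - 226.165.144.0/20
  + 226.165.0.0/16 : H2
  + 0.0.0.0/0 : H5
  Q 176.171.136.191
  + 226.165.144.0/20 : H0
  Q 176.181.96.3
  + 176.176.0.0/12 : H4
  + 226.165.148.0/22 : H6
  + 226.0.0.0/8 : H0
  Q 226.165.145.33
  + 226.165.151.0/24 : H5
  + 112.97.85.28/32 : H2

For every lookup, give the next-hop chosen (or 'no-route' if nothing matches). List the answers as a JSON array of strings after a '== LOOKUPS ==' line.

Apply in order:
  + 62.0.0.0/8 (H0) depth=8
  - 62.0.0.0/8 clear@8
  + 0.0.0.0/0 (H2) depth=0
  + 176.181.98.0/24 (H2) depth=24
  Q 176.181.98.4: descend 101100001011010101100010 ; hops seen [H2,H2] ; pick H2
  - 176.181.98.0/24 clear@24
  + 226.165.151.67/32 (H3) depth=32
  + 112.96.0.0/11 (H1) depth=11
  - 112.96.0.0/11 clear@11
  + 176.181.96.0/19 (H6) depth=19
  + 0.0.0.0/0 (H0) depth=0
  + 176.181.96.0/20 (H2) depth=20
  Q 176.181.96.28: descend 1011000010110101011000 ; hops seen [H0,H6,H2] ; pick H2
  Q 176.181.96.8: descend 1011000010110101011000 ; hops seen [H0,H6,H2] ; pick H2
  - 176.181.96.0/19 clear@19
  + 176.160.0.0/11 (H5) depth=11
  + 226.165.144.0/20 (H0) depth=20
  + 112.97.85.28/32 (H1) depth=32
  - 226.165.144.0/20 clear@20
  + 226.165.0.0/16 (H2) depth=16
  + 0.0.0.0/0 (H5) depth=0
  Q 176.171.136.191: descend 10110000101 ; hops seen [H5,H5] ; pick H5
  + 226.165.144.0/20 (H0) depth=20
  Q 176.181.96.3: descend 1011000010110101011000 ; hops seen [H5,H5,H2] ; pick H2
  + 176.176.0.0/12 (H4) depth=12
  + 226.165.148.0/22 (H6) depth=22
  + 226.0.0.0/8 (H0) depth=8
  Q 226.165.145.33: descend 111000101010010110010 ; hops seen [H5,H0,H2,H0] ; pick H0
  + 226.165.151.0/24 (H5) depth=24
  + 112.97.85.28/32 (H2) depth=32

== LOOKUPS ==
["H2","H2","H2","H5","H2","H0"]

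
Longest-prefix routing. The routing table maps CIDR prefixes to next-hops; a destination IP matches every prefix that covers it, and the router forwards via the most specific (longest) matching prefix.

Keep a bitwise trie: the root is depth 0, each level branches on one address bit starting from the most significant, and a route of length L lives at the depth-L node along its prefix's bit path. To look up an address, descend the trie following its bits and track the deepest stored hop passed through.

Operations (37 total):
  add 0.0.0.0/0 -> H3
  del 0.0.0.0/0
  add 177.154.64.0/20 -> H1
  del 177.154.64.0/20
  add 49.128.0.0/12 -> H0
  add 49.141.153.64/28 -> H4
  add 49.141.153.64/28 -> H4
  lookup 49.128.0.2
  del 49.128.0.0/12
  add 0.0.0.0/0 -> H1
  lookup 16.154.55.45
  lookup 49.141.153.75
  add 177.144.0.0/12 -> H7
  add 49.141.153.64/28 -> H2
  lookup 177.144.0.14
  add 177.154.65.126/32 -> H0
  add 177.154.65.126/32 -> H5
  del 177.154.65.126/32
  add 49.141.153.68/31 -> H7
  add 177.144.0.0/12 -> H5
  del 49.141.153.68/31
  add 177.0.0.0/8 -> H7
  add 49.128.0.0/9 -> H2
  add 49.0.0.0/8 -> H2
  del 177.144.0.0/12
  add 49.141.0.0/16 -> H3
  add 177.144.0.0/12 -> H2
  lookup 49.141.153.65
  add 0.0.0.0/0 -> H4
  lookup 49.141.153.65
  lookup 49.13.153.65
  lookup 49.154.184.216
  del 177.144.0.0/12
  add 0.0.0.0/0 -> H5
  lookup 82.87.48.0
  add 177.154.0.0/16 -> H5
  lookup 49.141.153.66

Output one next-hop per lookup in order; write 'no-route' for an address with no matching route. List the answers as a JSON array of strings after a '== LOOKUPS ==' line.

Apply in order:
  + 0.0.0.0/0 (H3) depth=0
  del 0.0.0.0/0 (clear depth 0)
  + 177.154.64.0/20 (H1) depth=20
  del 177.154.64.0/20 (clear depth 20)
  + 49.128.0.0/12 (H0) depth=12
  + 49.141.153.64/28 (H4) depth=28
  + 49.141.153.64/28 (H4) depth=28
  Q 49.128.0.2: descend 001100011000 ; hops seen [H0] ; pick H0
  del 49.128.0.0/12 (clear depth 12)
  + 0.0.0.0/0 (H1) depth=0
  Q 16.154.55.45: descend 00 ; hops seen [H1] ; pick H1
  Q 49.141.153.75: descend 0011000110001101100110010100 ; hops seen [H1,H4] ; pick H4
  + 177.144.0.0/12 (H7) depth=12
  + 49.141.153.64/28 (H2) depth=28
  Q 177.144.0.14: descend 101100011001 ; hops seen [H1,H7] ; pick H7
  + 177.154.65.126/32 (H0) depth=32
  + 177.154.65.126/32 (H5) depth=32
  del 177.154.65.126/32 (clear depth 32)
  + 49.141.153.68/31 (H7) depth=31
  + 177.144.0.0/12 (H5) depth=12
  del 49.141.153.68/31 (clear depth 31)
  + 177.0.0.0/8 (H7) depth=8
  + 49.128.0.0/9 (H2) depth=9
  + 49.0.0.0/8 (H2) depth=8
  del 177.144.0.0/12 (clear depth 12)
  + 49.141.0.0/16 (H3) depth=16
  + 177.144.0.0/12 (H2) depth=12
  Q 49.141.153.65: descend 00110001100011011001100101000 ; hops seen [H1,H2,H2,H3,H2] ; pick H2
  + 0.0.0.0/0 (H4) depth=0
  Q 49.141.153.65: descend 00110001100011011001100101000 ; hops seen [H4,H2,H2,H3,H2] ; pick H2
  Q 49.13.153.65: descend 00110001 ; hops seen [H4,H2] ; pick H2
  Q 49.154.184.216: descend 00110001100 ; hops seen [H4,H2,H2] ; pick H2
  del 177.144.0.0/12 (clear depth 12)
  + 0.0.0.0/0 (H5) depth=0
  Q 82.87.48.0: descend 0 ; hops seen [H5] ; pick H5
  + 177.154.0.0/16 (H5) depth=16
  Q 49.141.153.66: descend 00110001100011011001100101000 ; hops seen [H5,H2,H2,H3,H2] ; pick H2

== LOOKUPS ==
["H0","H1","H4","H7","H2","H2","H2","H2","H5","H2"]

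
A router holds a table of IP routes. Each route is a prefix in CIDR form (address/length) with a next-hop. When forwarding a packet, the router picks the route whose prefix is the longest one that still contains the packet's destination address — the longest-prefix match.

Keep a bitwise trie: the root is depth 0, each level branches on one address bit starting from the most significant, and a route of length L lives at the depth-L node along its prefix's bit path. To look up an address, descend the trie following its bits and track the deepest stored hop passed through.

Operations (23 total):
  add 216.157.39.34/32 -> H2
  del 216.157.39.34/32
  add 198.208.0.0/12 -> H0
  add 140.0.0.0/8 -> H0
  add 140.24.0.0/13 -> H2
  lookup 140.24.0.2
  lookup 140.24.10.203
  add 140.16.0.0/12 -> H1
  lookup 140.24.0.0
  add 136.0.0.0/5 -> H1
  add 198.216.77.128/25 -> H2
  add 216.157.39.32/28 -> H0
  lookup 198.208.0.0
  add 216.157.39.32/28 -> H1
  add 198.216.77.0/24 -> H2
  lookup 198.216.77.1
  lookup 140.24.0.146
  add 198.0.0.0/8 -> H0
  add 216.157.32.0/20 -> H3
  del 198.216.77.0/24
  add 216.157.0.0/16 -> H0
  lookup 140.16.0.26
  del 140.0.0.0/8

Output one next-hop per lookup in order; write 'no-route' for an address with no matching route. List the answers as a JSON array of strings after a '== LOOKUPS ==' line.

Trace:
  add 216.157.39.34/32 -> H2 at depth 32
  - 216.157.39.34/32 clear@32
  add 198.208.0.0/12 -> H0 at depth 12
  add 140.0.0.0/8 -> H0 at depth 8
  add 140.24.0.0/13 -> H2 at depth 13
  lookup 140.24.0.2: bits 1000110000011 walk d0:-→d1:-→d2:-→d3:-→d4:-→d5:-→d6:-→d7:-→d8:H0→d9:-→d10:-→d11:-→d12:-→d13:H2 -> H2
  lookup 140.24.10.203: bits 1000110000011 walk d0:-→d1:-→d2:-→d3:-→d4:-→d5:-→d6:-→d7:-→d8:H0→d9:-→d10:-→d11:-→d12:-→d13:H2 -> H2
  add 140.16.0.0/12 -> H1 at depth 12
  lookup 140.24.0.0: bits 1000110000011 walk d0:-→d1:-→d2:-→d3:-→d4:-→d5:-→d6:-→d7:-→d8:H0→d9:-→d10:-→d11:-→d12:H1→d13:H2 -> H2
  add 136.0.0.0/5 -> H1 at depth 5
  add 198.216.77.128/25 -> H2 at depth 25
  add 216.157.39.32/28 -> H0 at depth 28
  lookup 198.208.0.0: bits 110001101101 walk d0:-→d1:-→d2:-→d3:-→d4:-→d5:-→d6:-→d7:-→d8:-→d9:-→d10:-→d11:-→d12:H0 -> H0
  add 216.157.39.32/28 -> H1 at depth 28
  add 198.216.77.0/24 -> H2 at depth 24
  lookup 198.216.77.1: bits 110001101101100001001101 walk d0:-→d1:-→d2:-→d3:-→d4:-→d5:-→d6:-→d7:-→d8:-→d9:-→d10:-→d11:-→d12:H0→d13:-→d14:-→d15:-→d16:-→d17:-→d18:-→d19:-→d20:-→d21:-→d22:-→d23:-→d24:H2 -> H2
  lookup 140.24.0.146: bits 1000110000011 walk d0:-→d1:-→d2:-→d3:-→d4:-→d5:H1→d6:-→d7:-→d8:H0→d9:-→d10:-→d11:-→d12:H1→d13:H2 -> H2
  add 198.0.0.0/8 -> H0 at depth 8
  add 216.157.32.0/20 -> H3 at depth 20
  - 198.216.77.0/24 clear@24
  add 216.157.0.0/16 -> H0 at depth 16
  lookup 140.16.0.26: bits 100011000001 walk d0:-→d1:-→d2:-→d3:-→d4:-→d5:H1→d6:-→d7:-→d8:H0→d9:-→d10:-→d11:-→d12:H1 -> H1
  - 140.0.0.0/8 clear@8

== LOOKUPS ==
["H2","H2","H2","H0","H2","H2","H1"]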